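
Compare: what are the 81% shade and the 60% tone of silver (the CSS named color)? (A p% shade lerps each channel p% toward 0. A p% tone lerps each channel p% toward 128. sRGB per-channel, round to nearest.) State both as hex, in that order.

#242424, #9A9A9A

CSS silver is rgb(192, 192, 192).
81% shade:
  R: 192 + 0.81×(0−192) = 192 − 155.52 = 36.48 → 36
  G: 192 + 0.81×(0−192) = 192 − 155.52 = 36.48 → 36
  B: 192 + 0.81×(0−192) = 192 − 155.52 = 36.48 → 36
  → #242424
60% tone:
  R: 192 + 0.6×(128−192) = 192 − 38.4 = 153.6 → 154
  G: 192 − 38.4 = 153.6 → 154
  B: 192 + 0.6×(128−192) = 192 − 38.4 = 153.6 → 154
  → #9A9A9A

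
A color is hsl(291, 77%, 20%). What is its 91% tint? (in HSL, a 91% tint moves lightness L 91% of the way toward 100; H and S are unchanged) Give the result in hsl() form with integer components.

hsl(291, 77%, 93%)

L moves 91% from 20 toward 100: 20 + 72.8 = 92.8 → 93.
H and S are unchanged.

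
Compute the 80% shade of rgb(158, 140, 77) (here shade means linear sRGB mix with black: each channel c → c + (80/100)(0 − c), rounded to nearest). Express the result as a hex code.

#201C0F

Per channel, c → c + 0.8(0 − c):
  R: 158 − 126.4 = 31.6 → 32
  G: 140 − 112 = 28 → 28
  B: 77 − 61.6 = 15.4 → 15
rgb(32, 28, 15) = #201C0F.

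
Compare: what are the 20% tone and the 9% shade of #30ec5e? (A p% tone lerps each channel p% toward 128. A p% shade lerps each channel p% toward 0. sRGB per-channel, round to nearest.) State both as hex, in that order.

#30ec5e is rgb(48, 236, 94).
20% tone:
  R: 48 + 16 = 64 → 64
  G: 236 + 0.2×(128−236) = 236 − 21.6 = 214.4 → 214
  B: 94 + 0.2×(128−94) = 94 + 6.8 = 100.8 → 101
  → #40d665
9% shade:
  R: 48 + 0.09×(0−48) = 48 − 4.32 = 43.68 → 44
  G: 236 − 21.24 = 214.76 → 215
  B: 94 + 0.09×(0−94) = 94 − 8.46 = 85.54 → 86
  → #2cd756

#40d665, #2cd756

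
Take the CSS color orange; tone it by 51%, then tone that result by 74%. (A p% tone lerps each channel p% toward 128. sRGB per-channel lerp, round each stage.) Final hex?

#908570

CSS orange is rgb(255, 165, 0).
A 51% tone moves each channel 51% toward 128:
  R: 255 + 0.51×(128−255) = 255 − 64.77 = 190.23 → 190
  G: 165 − 18.87 = 146.13 → 146
  B: 0 + 0.51×(128−0) = 0 + 65.28 = 65.28 → 65
After the tone: rgb(190, 146, 65) = #be9241.
Lerp each channel 74% toward 128:
  R: 190 + 0.74×(128−190) = 190 − 45.88 = 144.12 → 144
  G: 146 + 0.74×(128−146) = 146 − 13.32 = 132.68 → 133
  B: 65 + 0.74×(128−65) = 65 + 46.62 = 111.62 → 112
rgb(144, 133, 112) = #908570.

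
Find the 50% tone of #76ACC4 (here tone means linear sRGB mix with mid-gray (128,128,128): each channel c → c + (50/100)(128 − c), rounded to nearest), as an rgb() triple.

rgb(123, 150, 162)

#76ACC4 is rgb(118, 172, 196).
A 50% tone moves each channel 50% toward 128:
  R: 118 + 0.5×(128−118) = 118 + 5 = 123 → 123
  G: 172 − 22 = 150 → 150
  B: 196 + 0.5×(128−196) = 196 − 34 = 162 → 162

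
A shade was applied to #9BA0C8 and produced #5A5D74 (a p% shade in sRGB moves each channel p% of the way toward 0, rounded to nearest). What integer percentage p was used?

#9BA0C8 is rgb(155, 160, 200); #5A5D74 is rgb(90, 93, 116).
On the B channel (widest range): 116 ≈ 200 + (p/100)(0 − 200), so p ≈ 100×(116 − 200)/(0 − 200) = -8400/-200 = 42.00.
p = 42 reproduces all three channels after rounding.

42%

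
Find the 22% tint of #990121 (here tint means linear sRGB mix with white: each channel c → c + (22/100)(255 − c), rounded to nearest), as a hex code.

#990121 is rgb(153, 1, 33).
Per channel, c → c + 0.22(255 − c):
  R: 153 + 22.44 = 175.44 → 175
  G: 1 + 0.22×(255−1) = 1 + 55.88 = 56.88 → 57
  B: 33 + 0.22×(255−33) = 33 + 48.84 = 81.84 → 82
rgb(175, 57, 82) = #af3952.

#af3952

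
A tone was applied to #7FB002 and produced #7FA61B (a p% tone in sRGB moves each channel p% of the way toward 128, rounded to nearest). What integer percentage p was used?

20%

#7FB002 is rgb(127, 176, 2); #7FA61B is rgb(127, 166, 27).
On the B channel (widest range): 27 ≈ 2 + (p/100)(128 − 2), so p ≈ 100×(27 − 2)/(128 − 2) = 2500/126 = 19.84.
p = 20 reproduces all three channels after rounding.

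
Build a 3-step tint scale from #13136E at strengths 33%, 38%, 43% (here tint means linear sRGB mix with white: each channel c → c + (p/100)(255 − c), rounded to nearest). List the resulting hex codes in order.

#13136E is rgb(19, 19, 110).
33%: (19 + 77.88 = 96.88→97, 19 + 77.88 = 96.88→97, 110 + 47.85 = 157.85→158) → #61619E
38%: (19 + 89.68 = 108.68→109, 19 + 89.68 = 108.68→109, 110 + 55.1 = 165.1→165) → #6D6DA5
43%: (19 + 101.48 = 120.48→120, 19 + 101.48 = 120.48→120, 110 + 62.35 = 172.35→172) → #7878AC

#61619E, #6D6DA5, #7878AC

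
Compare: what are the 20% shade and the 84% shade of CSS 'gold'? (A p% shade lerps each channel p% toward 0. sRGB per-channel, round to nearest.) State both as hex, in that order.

#ccac00, #292200

CSS gold is rgb(255, 215, 0).
20% shade:
  R: 255 − 51 = 204 → 204
  G: 215 − 43 = 172 → 172
  B: 0 + 0.2×(0−0) = 0 + 0 = 0 → 0
  → #ccac00
84% shade:
  R: 255 − 214.2 = 40.8 → 41
  G: 215 + 0.84×(0−215) = 215 − 180.6 = 34.4 → 34
  B: 0 + 0 = 0 → 0
  → #292200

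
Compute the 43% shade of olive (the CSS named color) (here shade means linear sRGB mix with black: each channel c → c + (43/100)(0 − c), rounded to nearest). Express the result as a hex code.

#494900

CSS olive is rgb(128, 128, 0).
Lerp each channel 43% toward 0:
  R: 128 − 55.04 = 72.96 → 73
  G: 128 + 0.43×(0−128) = 128 − 55.04 = 72.96 → 73
  B: 0 + 0 = 0 → 0
rgb(73, 73, 0) = #494900.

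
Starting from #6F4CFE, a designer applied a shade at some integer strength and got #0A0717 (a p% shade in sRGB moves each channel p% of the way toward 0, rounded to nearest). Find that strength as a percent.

91%

#6F4CFE is rgb(111, 76, 254); #0A0717 is rgb(10, 7, 23).
On the B channel (widest range): 23 ≈ 254 + (p/100)(0 − 254), so p ≈ 100×(23 − 254)/(0 − 254) = -23100/-254 = 90.94.
p = 91 reproduces all three channels after rounding.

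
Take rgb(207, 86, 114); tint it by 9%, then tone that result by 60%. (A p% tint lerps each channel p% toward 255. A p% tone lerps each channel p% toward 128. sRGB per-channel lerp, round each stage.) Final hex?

Per channel, c → c + 0.09(255 − c):
  R: 207 + 0.09×(255−207) = 207 + 4.32 = 211.32 → 211
  G: 86 + 0.09×(255−86) = 86 + 15.21 = 101.21 → 101
  B: 114 + 0.09×(255−114) = 114 + 12.69 = 126.69 → 127
After the tint: rgb(211, 101, 127) = #D3657F.
Per channel, c → c + 0.6(128 − c):
  R: 211 + 0.6×(128−211) = 211 − 49.8 = 161.2 → 161
  G: 101 + 16.2 = 117.2 → 117
  B: 127 + 0.6×(128−127) = 127 + 0.6 = 127.6 → 128
rgb(161, 117, 128) = #A17580.

#A17580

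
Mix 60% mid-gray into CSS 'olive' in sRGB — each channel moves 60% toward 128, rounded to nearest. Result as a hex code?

CSS olive is rgb(128, 128, 0).
Per channel, c → c + 0.6(128 − c):
  R: 128 + 0.6×(128−128) = 128 + 0 = 128 → 128
  G: 128 + 0 = 128 → 128
  B: 0 + 0.6×(128−0) = 0 + 76.8 = 76.8 → 77
rgb(128, 128, 77) = #80804d.

#80804d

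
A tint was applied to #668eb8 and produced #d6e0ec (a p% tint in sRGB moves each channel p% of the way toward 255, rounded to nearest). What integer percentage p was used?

73%

#668eb8 is rgb(102, 142, 184); #d6e0ec is rgb(214, 224, 236).
On the R channel (widest range): 214 ≈ 102 + (p/100)(255 − 102), so p ≈ 100×(214 − 102)/(255 − 102) = 11200/153 = 73.20.
p = 73 reproduces all three channels after rounding.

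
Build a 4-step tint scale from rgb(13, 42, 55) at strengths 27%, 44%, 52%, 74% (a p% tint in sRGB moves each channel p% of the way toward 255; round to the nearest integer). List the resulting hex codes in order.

27%: (13 + 65.34 = 78.34→78, 42 + 57.51 = 99.51→100, 55 + 54 = 109→109) → #4e646d
44%: (13 + 106.48 = 119.48→119, 42 + 93.72 = 135.72→136, 55 + 88 = 143→143) → #77888f
52%: (13 + 125.84 = 138.84→139, 42 + 110.76 = 152.76→153, 55 + 104 = 159→159) → #8b999f
74%: (13 + 179.08 = 192.08→192, 42 + 157.62 = 199.62→200, 55 + 148 = 203→203) → #c0c8cb

#4e646d, #77888f, #8b999f, #c0c8cb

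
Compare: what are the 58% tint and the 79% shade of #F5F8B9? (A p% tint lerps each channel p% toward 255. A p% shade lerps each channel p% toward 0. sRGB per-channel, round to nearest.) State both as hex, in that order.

#FBFCE2, #333427

#F5F8B9 is rgb(245, 248, 185).
58% tint:
  R: 245 + 0.58×(255−245) = 245 + 5.8 = 250.8 → 251
  G: 248 + 0.58×(255−248) = 248 + 4.06 = 252.06 → 252
  B: 185 + 40.6 = 225.6 → 226
  → #FBFCE2
79% shade:
  R: 245 + 0.79×(0−245) = 245 − 193.55 = 51.45 → 51
  G: 248 − 195.92 = 52.08 → 52
  B: 185 − 146.15 = 38.85 → 39
  → #333427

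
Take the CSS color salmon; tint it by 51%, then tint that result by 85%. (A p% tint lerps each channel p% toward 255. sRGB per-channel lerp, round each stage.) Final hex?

CSS salmon is rgb(250, 128, 114).
Lerp each channel 51% toward 255:
  R: 250 + 0.51×(255−250) = 250 + 2.55 = 252.55 → 253
  G: 128 + 0.51×(255−128) = 128 + 64.77 = 192.77 → 193
  B: 114 + 71.91 = 185.91 → 186
After the tint: rgb(253, 193, 186) = #FDC1BA.
An 85% tint moves each channel 85% toward 255:
  R: 253 + 0.85×(255−253) = 253 + 1.7 = 254.7 → 255
  G: 193 + 52.7 = 245.7 → 246
  B: 186 + 0.85×(255−186) = 186 + 58.65 = 244.65 → 245
rgb(255, 246, 245) = #FFF6F5.

#FFF6F5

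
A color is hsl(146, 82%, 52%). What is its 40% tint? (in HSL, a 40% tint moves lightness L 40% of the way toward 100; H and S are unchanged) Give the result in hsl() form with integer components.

hsl(146, 82%, 71%)

L moves 40% from 52 toward 100: 52 + 19.2 = 71.2 → 71.
H and S are unchanged.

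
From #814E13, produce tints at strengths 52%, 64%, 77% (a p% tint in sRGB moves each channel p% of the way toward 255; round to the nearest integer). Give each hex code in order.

#C3AA8E, #D2BFAA, #E2D6C9

#814E13 is rgb(129, 78, 19).
52%: (129 + 65.52 = 194.52→195, 78 + 92.04 = 170.04→170, 19 + 122.72 = 141.72→142) → #C3AA8E
64%: (129 + 80.64 = 209.64→210, 78 + 113.28 = 191.28→191, 19 + 151.04 = 170.04→170) → #D2BFAA
77%: (129 + 97.02 = 226.02→226, 78 + 136.29 = 214.29→214, 19 + 181.72 = 200.72→201) → #E2D6C9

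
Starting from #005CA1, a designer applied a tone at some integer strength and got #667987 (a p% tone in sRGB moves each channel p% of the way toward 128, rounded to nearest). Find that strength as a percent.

80%

#005CA1 is rgb(0, 92, 161); #667987 is rgb(102, 121, 135).
On the R channel (widest range): 102 ≈ 0 + (p/100)(128 − 0), so p ≈ 100×(102 − 0)/(128 − 0) = 10200/128 = 79.69.
p = 80 reproduces all three channels after rounding.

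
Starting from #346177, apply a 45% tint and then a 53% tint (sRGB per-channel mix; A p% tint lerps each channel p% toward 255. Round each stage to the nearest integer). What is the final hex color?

#CAD6DC

#346177 is rgb(52, 97, 119).
A 45% tint moves each channel 45% toward 255:
  R: 52 + 0.45×(255−52) = 52 + 91.35 = 143.35 → 143
  G: 97 + 0.45×(255−97) = 97 + 71.1 = 168.1 → 168
  B: 119 + 61.2 = 180.2 → 180
After the tint: rgb(143, 168, 180) = #8FA8B4.
Lerp each channel 53% toward 255:
  R: 143 + 59.36 = 202.36 → 202
  G: 168 + 0.53×(255−168) = 168 + 46.11 = 214.11 → 214
  B: 180 + 39.75 = 219.75 → 220
rgb(202, 214, 220) = #CAD6DC.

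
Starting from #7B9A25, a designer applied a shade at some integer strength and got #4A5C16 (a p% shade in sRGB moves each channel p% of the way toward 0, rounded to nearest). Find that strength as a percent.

#7B9A25 is rgb(123, 154, 37); #4A5C16 is rgb(74, 92, 22).
On the G channel (widest range): 92 ≈ 154 + (p/100)(0 − 154), so p ≈ 100×(92 − 154)/(0 − 154) = -6200/-154 = 40.26.
p = 40 reproduces all three channels after rounding.

40%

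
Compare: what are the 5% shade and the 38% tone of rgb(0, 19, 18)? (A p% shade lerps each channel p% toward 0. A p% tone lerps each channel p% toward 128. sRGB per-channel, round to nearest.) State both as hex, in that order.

#001211, #313C3C

5% shade:
  R: 0 + 0.05×(0−0) = 0 + 0 = 0 → 0
  G: 19 − 0.95 = 18.05 → 18
  B: 18 − 0.9 = 17.1 → 17
  → #001211
38% tone:
  R: 0 + 0.38×(128−0) = 0 + 48.64 = 48.64 → 49
  G: 19 + 41.42 = 60.42 → 60
  B: 18 + 41.8 = 59.8 → 60
  → #313C3C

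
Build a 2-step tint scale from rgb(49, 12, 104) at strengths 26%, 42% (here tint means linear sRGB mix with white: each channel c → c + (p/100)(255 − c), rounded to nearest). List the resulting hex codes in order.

26%: (49 + 53.56 = 102.56→103, 12 + 63.18 = 75.18→75, 104 + 39.26 = 143.26→143) → #674B8F
42%: (49 + 86.52 = 135.52→136, 12 + 102.06 = 114.06→114, 104 + 63.42 = 167.42→167) → #8872A7

#674B8F, #8872A7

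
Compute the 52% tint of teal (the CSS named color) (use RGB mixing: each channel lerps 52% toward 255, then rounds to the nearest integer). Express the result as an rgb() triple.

rgb(133, 194, 194)

CSS teal is rgb(0, 128, 128).
Lerp each channel 52% toward 255:
  R: 0 + 132.6 = 132.6 → 133
  G: 128 + 0.52×(255−128) = 128 + 66.04 = 194.04 → 194
  B: 128 + 0.52×(255−128) = 128 + 66.04 = 194.04 → 194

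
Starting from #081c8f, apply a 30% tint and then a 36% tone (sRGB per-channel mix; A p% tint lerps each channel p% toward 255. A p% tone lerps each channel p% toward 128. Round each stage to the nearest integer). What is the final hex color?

#081c8f is rgb(8, 28, 143).
Lerp each channel 30% toward 255:
  R: 8 + 0.3×(255−8) = 8 + 74.1 = 82.1 → 82
  G: 28 + 0.3×(255−28) = 28 + 68.1 = 96.1 → 96
  B: 143 + 33.6 = 176.6 → 177
After the tint: rgb(82, 96, 177) = #5260b1.
Lerp each channel 36% toward 128:
  R: 82 + 16.56 = 98.56 → 99
  G: 96 + 0.36×(128−96) = 96 + 11.52 = 107.52 → 108
  B: 177 − 17.64 = 159.36 → 159
rgb(99, 108, 159) = #636c9f.

#636c9f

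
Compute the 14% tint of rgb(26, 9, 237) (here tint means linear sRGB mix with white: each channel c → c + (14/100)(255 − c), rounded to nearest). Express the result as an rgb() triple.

rgb(58, 43, 240)

Lerp each channel 14% toward 255:
  R: 26 + 0.14×(255−26) = 26 + 32.06 = 58.06 → 58
  G: 9 + 34.44 = 43.44 → 43
  B: 237 + 2.52 = 239.52 → 240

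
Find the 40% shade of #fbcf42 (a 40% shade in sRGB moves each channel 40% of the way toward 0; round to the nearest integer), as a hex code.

#fbcf42 is rgb(251, 207, 66).
Per channel, c → c + 0.4(0 − c):
  R: 251 + 0.4×(0−251) = 251 − 100.4 = 150.6 → 151
  G: 207 − 82.8 = 124.2 → 124
  B: 66 − 26.4 = 39.6 → 40
rgb(151, 124, 40) = #977c28.

#977c28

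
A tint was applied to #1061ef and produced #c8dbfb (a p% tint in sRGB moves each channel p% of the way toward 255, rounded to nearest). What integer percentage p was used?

#1061ef is rgb(16, 97, 239); #c8dbfb is rgb(200, 219, 251).
On the R channel (widest range): 200 ≈ 16 + (p/100)(255 − 16), so p ≈ 100×(200 − 16)/(255 − 16) = 18400/239 = 76.99.
p = 77 reproduces all three channels after rounding.

77%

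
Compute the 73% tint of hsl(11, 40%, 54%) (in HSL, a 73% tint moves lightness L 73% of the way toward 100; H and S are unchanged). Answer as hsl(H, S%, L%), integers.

hsl(11, 40%, 88%)

L moves 73% from 54 toward 100: 54 + 33.58 = 87.58 → 88.
H and S are unchanged.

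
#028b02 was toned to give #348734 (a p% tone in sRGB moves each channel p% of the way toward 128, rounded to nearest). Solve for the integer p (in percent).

40%

#028b02 is rgb(2, 139, 2); #348734 is rgb(52, 135, 52).
On the R channel (widest range): 52 ≈ 2 + (p/100)(128 − 2), so p ≈ 100×(52 − 2)/(128 − 2) = 5000/126 = 39.68.
p = 40 reproduces all three channels after rounding.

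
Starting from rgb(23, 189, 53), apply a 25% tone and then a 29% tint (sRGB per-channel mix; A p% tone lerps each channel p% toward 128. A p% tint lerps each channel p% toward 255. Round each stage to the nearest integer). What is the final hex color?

#6dc57d

Lerp each channel 25% toward 128:
  R: 23 + 26.25 = 49.25 → 49
  G: 189 + 0.25×(128−189) = 189 − 15.25 = 173.75 → 174
  B: 53 + 0.25×(128−53) = 53 + 18.75 = 71.75 → 72
After the tone: rgb(49, 174, 72) = #31ae48.
Per channel, c → c + 0.29(255 − c):
  R: 49 + 59.74 = 108.74 → 109
  G: 174 + 0.29×(255−174) = 174 + 23.49 = 197.49 → 197
  B: 72 + 0.29×(255−72) = 72 + 53.07 = 125.07 → 125
rgb(109, 197, 125) = #6dc57d.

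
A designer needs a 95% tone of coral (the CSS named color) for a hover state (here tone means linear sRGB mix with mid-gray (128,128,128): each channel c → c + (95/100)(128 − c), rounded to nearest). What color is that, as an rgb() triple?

CSS coral is rgb(255, 127, 80).
Per channel, c → c + 0.95(128 − c):
  R: 255 − 120.65 = 134.35 → 134
  G: 127 + 0.95 = 127.95 → 128
  B: 80 + 0.95×(128−80) = 80 + 45.6 = 125.6 → 126

rgb(134, 128, 126)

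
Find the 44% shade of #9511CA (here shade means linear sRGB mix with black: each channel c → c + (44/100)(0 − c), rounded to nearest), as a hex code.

#530A71

#9511CA is rgb(149, 17, 202).
Per channel, c → c + 0.44(0 − c):
  R: 149 + 0.44×(0−149) = 149 − 65.56 = 83.44 → 83
  G: 17 − 7.48 = 9.52 → 10
  B: 202 + 0.44×(0−202) = 202 − 88.88 = 113.12 → 113
rgb(83, 10, 113) = #530A71.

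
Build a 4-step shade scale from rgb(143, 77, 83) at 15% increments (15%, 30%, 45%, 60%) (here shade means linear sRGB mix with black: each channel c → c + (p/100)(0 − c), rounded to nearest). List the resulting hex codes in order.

#7A4147, #64363A, #4F2A2E, #391F21

15%: (143 − 21.45 = 121.55→122, 77 − 11.55 = 65.45→65, 83 − 12.45 = 70.55→71) → #7A4147
30%: (143 − 42.9 = 100.1→100, 77 − 23.1 = 53.9→54, 83 − 24.9 = 58.1→58) → #64363A
45%: (143 − 64.35 = 78.65→79, 77 − 34.65 = 42.35→42, 83 − 37.35 = 45.65→46) → #4F2A2E
60%: (143 − 85.8 = 57.2→57, 77 − 46.2 = 30.8→31, 83 − 49.8 = 33.2→33) → #391F21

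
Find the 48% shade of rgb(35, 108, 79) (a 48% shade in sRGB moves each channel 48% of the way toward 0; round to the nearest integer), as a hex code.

#123829

A 48% shade moves each channel 48% toward 0:
  R: 35 − 16.8 = 18.2 → 18
  G: 108 + 0.48×(0−108) = 108 − 51.84 = 56.16 → 56
  B: 79 + 0.48×(0−79) = 79 − 37.92 = 41.08 → 41
rgb(18, 56, 41) = #123829.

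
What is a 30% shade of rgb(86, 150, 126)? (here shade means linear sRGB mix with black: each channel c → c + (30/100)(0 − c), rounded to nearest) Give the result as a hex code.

Per channel, c → c + 0.3(0 − c):
  R: 86 + 0.3×(0−86) = 86 − 25.8 = 60.2 → 60
  G: 150 + 0.3×(0−150) = 150 − 45 = 105 → 105
  B: 126 − 37.8 = 88.2 → 88
rgb(60, 105, 88) = #3C6958.

#3C6958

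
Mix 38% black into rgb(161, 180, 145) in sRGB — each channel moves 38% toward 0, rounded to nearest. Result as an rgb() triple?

rgb(100, 112, 90)

Per channel, c → c + 0.38(0 − c):
  R: 161 + 0.38×(0−161) = 161 − 61.18 = 99.82 → 100
  G: 180 + 0.38×(0−180) = 180 − 68.4 = 111.6 → 112
  B: 145 + 0.38×(0−145) = 145 − 55.1 = 89.9 → 90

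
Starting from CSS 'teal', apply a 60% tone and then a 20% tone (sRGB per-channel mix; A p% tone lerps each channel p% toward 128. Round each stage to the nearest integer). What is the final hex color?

#578080

CSS teal is rgb(0, 128, 128).
Per channel, c → c + 0.6(128 − c):
  R: 0 + 76.8 = 76.8 → 77
  G: 128 + 0.6×(128−128) = 128 + 0 = 128 → 128
  B: 128 + 0 = 128 → 128
After the tone: rgb(77, 128, 128) = #4d8080.
Lerp each channel 20% toward 128:
  R: 77 + 0.2×(128−77) = 77 + 10.2 = 87.2 → 87
  G: 128 + 0.2×(128−128) = 128 + 0 = 128 → 128
  B: 128 + 0.2×(128−128) = 128 + 0 = 128 → 128
rgb(87, 128, 128) = #578080.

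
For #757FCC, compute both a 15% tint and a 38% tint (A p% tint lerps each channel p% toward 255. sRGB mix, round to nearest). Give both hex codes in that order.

#8A92D4, #A9B0DF

#757FCC is rgb(117, 127, 204).
15% tint:
  R: 117 + 20.7 = 137.7 → 138
  G: 127 + 0.15×(255−127) = 127 + 19.2 = 146.2 → 146
  B: 204 + 0.15×(255−204) = 204 + 7.65 = 211.65 → 212
  → #8A92D4
38% tint:
  R: 117 + 0.38×(255−117) = 117 + 52.44 = 169.44 → 169
  G: 127 + 48.64 = 175.64 → 176
  B: 204 + 19.38 = 223.38 → 223
  → #A9B0DF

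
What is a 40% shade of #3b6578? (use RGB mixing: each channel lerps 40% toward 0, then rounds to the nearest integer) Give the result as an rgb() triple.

#3b6578 is rgb(59, 101, 120).
Lerp each channel 40% toward 0:
  R: 59 + 0.4×(0−59) = 59 − 23.6 = 35.4 → 35
  G: 101 + 0.4×(0−101) = 101 − 40.4 = 60.6 → 61
  B: 120 + 0.4×(0−120) = 120 − 48 = 72 → 72

rgb(35, 61, 72)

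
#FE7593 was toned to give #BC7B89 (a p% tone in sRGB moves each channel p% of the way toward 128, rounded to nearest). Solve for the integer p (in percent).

#FE7593 is rgb(254, 117, 147); #BC7B89 is rgb(188, 123, 137).
On the R channel (widest range): 188 ≈ 254 + (p/100)(128 − 254), so p ≈ 100×(188 − 254)/(128 − 254) = -6600/-126 = 52.38.
p = 52 reproduces all three channels after rounding.

52%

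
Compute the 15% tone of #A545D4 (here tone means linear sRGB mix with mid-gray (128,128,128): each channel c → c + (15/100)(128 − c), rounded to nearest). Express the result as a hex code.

#A545D4 is rgb(165, 69, 212).
Per channel, c → c + 0.15(128 − c):
  R: 165 − 5.55 = 159.45 → 159
  G: 69 + 0.15×(128−69) = 69 + 8.85 = 77.85 → 78
  B: 212 − 12.6 = 199.4 → 199
rgb(159, 78, 199) = #9F4EC7.

#9F4EC7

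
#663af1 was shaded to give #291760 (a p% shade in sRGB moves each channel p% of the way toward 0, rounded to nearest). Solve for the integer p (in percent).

#663af1 is rgb(102, 58, 241); #291760 is rgb(41, 23, 96).
On the B channel (widest range): 96 ≈ 241 + (p/100)(0 − 241), so p ≈ 100×(96 − 241)/(0 − 241) = -14500/-241 = 60.17.
p = 60 reproduces all three channels after rounding.

60%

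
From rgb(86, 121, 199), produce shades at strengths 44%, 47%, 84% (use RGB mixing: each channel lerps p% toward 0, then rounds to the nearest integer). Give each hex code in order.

#30446f, #2e4069, #0e1320

44%: (86 − 37.84 = 48.16→48, 121 − 53.24 = 67.76→68, 199 − 87.56 = 111.44→111) → #30446f
47%: (86 − 40.42 = 45.58→46, 121 − 56.87 = 64.13→64, 199 − 93.53 = 105.47→105) → #2e4069
84%: (86 − 72.24 = 13.76→14, 121 − 101.64 = 19.36→19, 199 − 167.16 = 31.84→32) → #0e1320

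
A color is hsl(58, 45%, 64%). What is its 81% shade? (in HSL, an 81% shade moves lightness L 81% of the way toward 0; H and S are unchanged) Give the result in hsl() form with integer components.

hsl(58, 45%, 12%)

L moves 81% from 64 toward 0: 64 − 51.84 = 12.16 → 12.
H and S are unchanged.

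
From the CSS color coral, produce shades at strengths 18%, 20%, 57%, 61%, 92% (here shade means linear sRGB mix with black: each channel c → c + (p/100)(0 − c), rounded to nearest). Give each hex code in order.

CSS coral is rgb(255, 127, 80).
18%: (255 − 45.9 = 209.1→209, 127 − 22.86 = 104.14→104, 80 − 14.4 = 65.6→66) → #D16842
20%: (255 − 51 = 204→204, 127 − 25.4 = 101.6→102, 80 − 16 = 64→64) → #CC6640
57%: (255 − 145.35 = 109.65→110, 127 − 72.39 = 54.61→55, 80 − 45.6 = 34.4→34) → #6E3722
61%: (255 − 155.55 = 99.45→99, 127 − 77.47 = 49.53→50, 80 − 48.8 = 31.2→31) → #63321F
92%: (255 − 234.6 = 20.4→20, 127 − 116.84 = 10.16→10, 80 − 73.6 = 6.4→6) → #140A06

#D16842, #CC6640, #6E3722, #63321F, #140A06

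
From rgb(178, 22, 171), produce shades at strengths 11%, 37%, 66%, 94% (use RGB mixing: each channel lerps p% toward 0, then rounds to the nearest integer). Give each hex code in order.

#9E1498, #700E6C, #3D073A, #0B010A

11%: (178 − 19.58 = 158.42→158, 22 − 2.42 = 19.58→20, 171 − 18.81 = 152.19→152) → #9E1498
37%: (178 − 65.86 = 112.14→112, 22 − 8.14 = 13.86→14, 171 − 63.27 = 107.73→108) → #700E6C
66%: (178 − 117.48 = 60.52→61, 22 − 14.52 = 7.48→7, 171 − 112.86 = 58.14→58) → #3D073A
94%: (178 − 167.32 = 10.68→11, 22 − 20.68 = 1.32→1, 171 − 160.74 = 10.26→10) → #0B010A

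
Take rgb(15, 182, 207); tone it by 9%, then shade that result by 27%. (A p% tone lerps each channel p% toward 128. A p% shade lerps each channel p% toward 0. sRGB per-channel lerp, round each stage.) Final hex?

Lerp each channel 9% toward 128:
  R: 15 + 10.17 = 25.17 → 25
  G: 182 + 0.09×(128−182) = 182 − 4.86 = 177.14 → 177
  B: 207 + 0.09×(128−207) = 207 − 7.11 = 199.89 → 200
After the tone: rgb(25, 177, 200) = #19b1c8.
Per channel, c → c + 0.27(0 − c):
  R: 25 − 6.75 = 18.25 → 18
  G: 177 + 0.27×(0−177) = 177 − 47.79 = 129.21 → 129
  B: 200 + 0.27×(0−200) = 200 − 54 = 146 → 146
rgb(18, 129, 146) = #128192.

#128192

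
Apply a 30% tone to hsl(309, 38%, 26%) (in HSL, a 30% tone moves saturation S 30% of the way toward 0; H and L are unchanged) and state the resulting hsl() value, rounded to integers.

hsl(309, 27%, 26%)

S moves 30% from 38 toward 0: 38 − 11.4 = 26.6 → 27.
H and L are unchanged.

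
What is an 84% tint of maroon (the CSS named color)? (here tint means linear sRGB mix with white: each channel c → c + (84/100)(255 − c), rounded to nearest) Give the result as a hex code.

#EBD6D6

CSS maroon is rgb(128, 0, 0).
An 84% tint moves each channel 84% toward 255:
  R: 128 + 0.84×(255−128) = 128 + 106.68 = 234.68 → 235
  G: 0 + 0.84×(255−0) = 0 + 214.2 = 214.2 → 214
  B: 0 + 0.84×(255−0) = 0 + 214.2 = 214.2 → 214
rgb(235, 214, 214) = #EBD6D6.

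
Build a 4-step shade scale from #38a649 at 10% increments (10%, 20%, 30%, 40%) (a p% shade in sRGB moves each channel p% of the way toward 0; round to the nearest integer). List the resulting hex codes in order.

#38a649 is rgb(56, 166, 73).
10%: (56 − 5.6 = 50.4→50, 166 − 16.6 = 149.4→149, 73 − 7.3 = 65.7→66) → #329542
20%: (56 − 11.2 = 44.8→45, 166 − 33.2 = 132.8→133, 73 − 14.6 = 58.4→58) → #2d853a
30%: (56 − 16.8 = 39.2→39, 166 − 49.8 = 116.2→116, 73 − 21.9 = 51.1→51) → #277433
40%: (56 − 22.4 = 33.6→34, 166 − 66.4 = 99.6→100, 73 − 29.2 = 43.8→44) → #22642c

#329542, #2d853a, #277433, #22642c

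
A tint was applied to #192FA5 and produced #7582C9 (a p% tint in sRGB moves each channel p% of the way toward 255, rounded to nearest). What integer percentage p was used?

40%

#192FA5 is rgb(25, 47, 165); #7582C9 is rgb(117, 130, 201).
On the R channel (widest range): 117 ≈ 25 + (p/100)(255 − 25), so p ≈ 100×(117 − 25)/(255 − 25) = 9200/230 = 40.00.
p = 40 reproduces all three channels after rounding.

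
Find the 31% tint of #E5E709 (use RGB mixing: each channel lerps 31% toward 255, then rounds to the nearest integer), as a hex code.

#E5E709 is rgb(229, 231, 9).
Lerp each channel 31% toward 255:
  R: 229 + 0.31×(255−229) = 229 + 8.06 = 237.06 → 237
  G: 231 + 0.31×(255−231) = 231 + 7.44 = 238.44 → 238
  B: 9 + 0.31×(255−9) = 9 + 76.26 = 85.26 → 85
rgb(237, 238, 85) = #EDEE55.

#EDEE55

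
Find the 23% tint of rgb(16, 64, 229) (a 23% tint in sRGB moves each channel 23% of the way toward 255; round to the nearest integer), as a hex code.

Per channel, c → c + 0.23(255 − c):
  R: 16 + 0.23×(255−16) = 16 + 54.97 = 70.97 → 71
  G: 64 + 0.23×(255−64) = 64 + 43.93 = 107.93 → 108
  B: 229 + 0.23×(255−229) = 229 + 5.98 = 234.98 → 235
rgb(71, 108, 235) = #476CEB.

#476CEB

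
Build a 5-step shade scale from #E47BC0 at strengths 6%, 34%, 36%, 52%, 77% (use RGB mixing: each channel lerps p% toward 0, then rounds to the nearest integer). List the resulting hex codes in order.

#E47BC0 is rgb(228, 123, 192).
6%: (228 − 13.68 = 214.32→214, 123 − 7.38 = 115.62→116, 192 − 11.52 = 180.48→180) → #D674B4
34%: (228 − 77.52 = 150.48→150, 123 − 41.82 = 81.18→81, 192 − 65.28 = 126.72→127) → #96517F
36%: (228 − 82.08 = 145.92→146, 123 − 44.28 = 78.72→79, 192 − 69.12 = 122.88→123) → #924F7B
52%: (228 − 118.56 = 109.44→109, 123 − 63.96 = 59.04→59, 192 − 99.84 = 92.16→92) → #6D3B5C
77%: (228 − 175.56 = 52.44→52, 123 − 94.71 = 28.29→28, 192 − 147.84 = 44.16→44) → #341C2C

#D674B4, #96517F, #924F7B, #6D3B5C, #341C2C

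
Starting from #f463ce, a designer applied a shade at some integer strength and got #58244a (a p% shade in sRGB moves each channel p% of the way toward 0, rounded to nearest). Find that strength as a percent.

#f463ce is rgb(244, 99, 206); #58244a is rgb(88, 36, 74).
On the R channel (widest range): 88 ≈ 244 + (p/100)(0 − 244), so p ≈ 100×(88 − 244)/(0 − 244) = -15600/-244 = 63.93.
p = 64 reproduces all three channels after rounding.

64%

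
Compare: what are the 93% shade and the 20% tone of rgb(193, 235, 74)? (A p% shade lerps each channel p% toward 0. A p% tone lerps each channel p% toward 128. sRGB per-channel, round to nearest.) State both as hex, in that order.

#0E1005, #B4D655

93% shade:
  R: 193 + 0.93×(0−193) = 193 − 179.49 = 13.51 → 14
  G: 235 − 218.55 = 16.45 → 16
  B: 74 + 0.93×(0−74) = 74 − 68.82 = 5.18 → 5
  → #0E1005
20% tone:
  R: 193 − 13 = 180 → 180
  G: 235 + 0.2×(128−235) = 235 − 21.4 = 213.6 → 214
  B: 74 + 0.2×(128−74) = 74 + 10.8 = 84.8 → 85
  → #B4D655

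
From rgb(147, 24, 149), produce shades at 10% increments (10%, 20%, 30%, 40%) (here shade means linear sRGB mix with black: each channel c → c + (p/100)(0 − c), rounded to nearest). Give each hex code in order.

#841686, #761377, #671168, #580e59

10%: (147 − 14.7 = 132.3→132, 24 − 2.4 = 21.6→22, 149 − 14.9 = 134.1→134) → #841686
20%: (147 − 29.4 = 117.6→118, 24 − 4.8 = 19.2→19, 149 − 29.8 = 119.2→119) → #761377
30%: (147 − 44.1 = 102.9→103, 24 − 7.2 = 16.8→17, 149 − 44.7 = 104.3→104) → #671168
40%: (147 − 58.8 = 88.2→88, 24 − 9.6 = 14.4→14, 149 − 59.6 = 89.4→89) → #580e59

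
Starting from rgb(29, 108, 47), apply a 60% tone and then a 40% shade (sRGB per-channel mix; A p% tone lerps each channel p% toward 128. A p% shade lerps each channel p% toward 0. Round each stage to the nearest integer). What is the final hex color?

#35483A

Lerp each channel 60% toward 128:
  R: 29 + 0.6×(128−29) = 29 + 59.4 = 88.4 → 88
  G: 108 + 12 = 120 → 120
  B: 47 + 0.6×(128−47) = 47 + 48.6 = 95.6 → 96
After the tone: rgb(88, 120, 96) = #587860.
A 40% shade moves each channel 40% toward 0:
  R: 88 + 0.4×(0−88) = 88 − 35.2 = 52.8 → 53
  G: 120 − 48 = 72 → 72
  B: 96 + 0.4×(0−96) = 96 − 38.4 = 57.6 → 58
rgb(53, 72, 58) = #35483A.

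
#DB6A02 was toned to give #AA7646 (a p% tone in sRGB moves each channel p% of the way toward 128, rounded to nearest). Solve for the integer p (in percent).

54%

#DB6A02 is rgb(219, 106, 2); #AA7646 is rgb(170, 118, 70).
On the B channel (widest range): 70 ≈ 2 + (p/100)(128 − 2), so p ≈ 100×(70 − 2)/(128 − 2) = 6800/126 = 53.97.
p = 54 reproduces all three channels after rounding.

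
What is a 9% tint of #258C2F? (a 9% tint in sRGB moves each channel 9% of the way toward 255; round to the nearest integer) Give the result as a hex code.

#399642

#258C2F is rgb(37, 140, 47).
A 9% tint moves each channel 9% toward 255:
  R: 37 + 19.62 = 56.62 → 57
  G: 140 + 0.09×(255−140) = 140 + 10.35 = 150.35 → 150
  B: 47 + 0.09×(255−47) = 47 + 18.72 = 65.72 → 66
rgb(57, 150, 66) = #399642.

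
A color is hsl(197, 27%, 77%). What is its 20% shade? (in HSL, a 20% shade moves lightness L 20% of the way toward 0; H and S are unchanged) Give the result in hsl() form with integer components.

hsl(197, 27%, 62%)

L moves 20% from 77 toward 0: 77 − 15.4 = 61.6 → 62.
H and S are unchanged.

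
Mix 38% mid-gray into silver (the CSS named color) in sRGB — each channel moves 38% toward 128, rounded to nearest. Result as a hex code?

CSS silver is rgb(192, 192, 192).
Per channel, c → c + 0.38(128 − c):
  R: 192 + 0.38×(128−192) = 192 − 24.32 = 167.68 → 168
  G: 192 + 0.38×(128−192) = 192 − 24.32 = 167.68 → 168
  B: 192 + 0.38×(128−192) = 192 − 24.32 = 167.68 → 168
rgb(168, 168, 168) = #A8A8A8.

#A8A8A8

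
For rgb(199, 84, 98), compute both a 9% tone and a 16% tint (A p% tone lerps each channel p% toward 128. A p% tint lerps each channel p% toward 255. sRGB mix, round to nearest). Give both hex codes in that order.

9% tone:
  R: 199 − 6.39 = 192.61 → 193
  G: 84 + 3.96 = 87.96 → 88
  B: 98 + 2.7 = 100.7 → 101
  → #C15865
16% tint:
  R: 199 + 8.96 = 207.96 → 208
  G: 84 + 0.16×(255−84) = 84 + 27.36 = 111.36 → 111
  B: 98 + 25.12 = 123.12 → 123
  → #D06F7B

#C15865, #D06F7B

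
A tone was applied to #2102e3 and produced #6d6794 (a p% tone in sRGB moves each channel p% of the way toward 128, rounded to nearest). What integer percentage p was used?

80%

#2102e3 is rgb(33, 2, 227); #6d6794 is rgb(109, 103, 148).
On the G channel (widest range): 103 ≈ 2 + (p/100)(128 − 2), so p ≈ 100×(103 − 2)/(128 − 2) = 10100/126 = 80.16.
p = 80 reproduces all three channels after rounding.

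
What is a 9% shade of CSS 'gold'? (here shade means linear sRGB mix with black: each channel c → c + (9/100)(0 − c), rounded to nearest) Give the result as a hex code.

#E8C400

CSS gold is rgb(255, 215, 0).
Lerp each channel 9% toward 0:
  R: 255 − 22.95 = 232.05 → 232
  G: 215 − 19.35 = 195.65 → 196
  B: 0 + 0.09×(0−0) = 0 + 0 = 0 → 0
rgb(232, 196, 0) = #E8C400.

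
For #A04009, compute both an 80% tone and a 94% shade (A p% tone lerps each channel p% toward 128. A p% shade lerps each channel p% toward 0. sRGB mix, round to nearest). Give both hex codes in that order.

#A04009 is rgb(160, 64, 9).
80% tone:
  R: 160 + 0.8×(128−160) = 160 − 25.6 = 134.4 → 134
  G: 64 + 0.8×(128−64) = 64 + 51.2 = 115.2 → 115
  B: 9 + 95.2 = 104.2 → 104
  → #867368
94% shade:
  R: 160 + 0.94×(0−160) = 160 − 150.4 = 9.6 → 10
  G: 64 − 60.16 = 3.84 → 4
  B: 9 − 8.46 = 0.54 → 1
  → #0A0401

#867368, #0A0401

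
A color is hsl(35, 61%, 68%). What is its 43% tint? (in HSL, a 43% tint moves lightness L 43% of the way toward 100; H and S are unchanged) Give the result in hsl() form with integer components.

hsl(35, 61%, 82%)

L moves 43% from 68 toward 100: 68 + 13.76 = 81.76 → 82.
H and S are unchanged.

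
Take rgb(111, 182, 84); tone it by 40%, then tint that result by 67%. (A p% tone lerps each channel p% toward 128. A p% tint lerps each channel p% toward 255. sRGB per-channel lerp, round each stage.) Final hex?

Lerp each channel 40% toward 128:
  R: 111 + 6.8 = 117.8 → 118
  G: 182 − 21.6 = 160.4 → 160
  B: 84 + 0.4×(128−84) = 84 + 17.6 = 101.6 → 102
After the tone: rgb(118, 160, 102) = #76A066.
A 67% tint moves each channel 67% toward 255:
  R: 118 + 0.67×(255−118) = 118 + 91.79 = 209.79 → 210
  G: 160 + 63.65 = 223.65 → 224
  B: 102 + 102.51 = 204.51 → 205
rgb(210, 224, 205) = #D2E0CD.

#D2E0CD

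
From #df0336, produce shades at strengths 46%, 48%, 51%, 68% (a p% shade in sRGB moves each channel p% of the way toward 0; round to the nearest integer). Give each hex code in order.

#78021d, #74021c, #6d011a, #470111

#df0336 is rgb(223, 3, 54).
46%: (223 − 102.58 = 120.42→120, 3 − 1.38 = 1.62→2, 54 − 24.84 = 29.16→29) → #78021d
48%: (223 − 107.04 = 115.96→116, 3 − 1.44 = 1.56→2, 54 − 25.92 = 28.08→28) → #74021c
51%: (223 − 113.73 = 109.27→109, 3 − 1.53 = 1.47→1, 54 − 27.54 = 26.46→26) → #6d011a
68%: (223 − 151.64 = 71.36→71, 3 − 2.04 = 0.96→1, 54 − 36.72 = 17.28→17) → #470111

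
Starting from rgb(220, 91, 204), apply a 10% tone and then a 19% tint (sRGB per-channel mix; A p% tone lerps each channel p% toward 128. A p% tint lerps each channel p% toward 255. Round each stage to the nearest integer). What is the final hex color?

Lerp each channel 10% toward 128:
  R: 220 + 0.1×(128−220) = 220 − 9.2 = 210.8 → 211
  G: 91 + 3.7 = 94.7 → 95
  B: 204 − 7.6 = 196.4 → 196
After the tone: rgb(211, 95, 196) = #D35FC4.
A 19% tint moves each channel 19% toward 255:
  R: 211 + 0.19×(255−211) = 211 + 8.36 = 219.36 → 219
  G: 95 + 30.4 = 125.4 → 125
  B: 196 + 0.19×(255−196) = 196 + 11.21 = 207.21 → 207
rgb(219, 125, 207) = #DB7DCF.

#DB7DCF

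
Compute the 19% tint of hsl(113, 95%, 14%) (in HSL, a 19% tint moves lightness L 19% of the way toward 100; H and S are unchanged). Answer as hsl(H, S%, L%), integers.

L moves 19% from 14 toward 100: 14 + 16.34 = 30.34 → 30.
H and S are unchanged.

hsl(113, 95%, 30%)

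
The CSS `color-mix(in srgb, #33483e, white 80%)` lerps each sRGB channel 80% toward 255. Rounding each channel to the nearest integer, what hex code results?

#d6dad8

#33483e is rgb(51, 72, 62).
Per channel, c → c + 0.8(255 − c):
  R: 51 + 163.2 = 214.2 → 214
  G: 72 + 0.8×(255−72) = 72 + 146.4 = 218.4 → 218
  B: 62 + 154.4 = 216.4 → 216
rgb(214, 218, 216) = #d6dad8.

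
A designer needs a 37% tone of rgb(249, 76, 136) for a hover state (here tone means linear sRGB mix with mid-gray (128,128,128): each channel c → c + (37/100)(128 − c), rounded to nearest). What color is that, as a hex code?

Per channel, c → c + 0.37(128 − c):
  R: 249 − 44.77 = 204.23 → 204
  G: 76 + 0.37×(128−76) = 76 + 19.24 = 95.24 → 95
  B: 136 − 2.96 = 133.04 → 133
rgb(204, 95, 133) = #CC5F85.

#CC5F85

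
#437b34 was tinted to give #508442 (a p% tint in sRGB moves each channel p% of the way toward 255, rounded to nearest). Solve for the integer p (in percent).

#437b34 is rgb(67, 123, 52); #508442 is rgb(80, 132, 66).
On the B channel (widest range): 66 ≈ 52 + (p/100)(255 − 52), so p ≈ 100×(66 − 52)/(255 − 52) = 1400/203 = 6.90.
p = 7 reproduces all three channels after rounding.

7%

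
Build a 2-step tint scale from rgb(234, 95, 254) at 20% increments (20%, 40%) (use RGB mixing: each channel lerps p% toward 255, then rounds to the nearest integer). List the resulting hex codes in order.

20%: (234 + 4.2 = 238.2→238, 95 + 32 = 127→127, 254→254) → #ee7ffe
40%: (234 + 8.4 = 242.4→242, 95 + 64 = 159→159, 254→254) → #f29ffe

#ee7ffe, #f29ffe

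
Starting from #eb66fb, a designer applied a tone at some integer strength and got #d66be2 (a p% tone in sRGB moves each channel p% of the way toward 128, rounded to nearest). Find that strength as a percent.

#eb66fb is rgb(235, 102, 251); #d66be2 is rgb(214, 107, 226).
On the B channel (widest range): 226 ≈ 251 + (p/100)(128 − 251), so p ≈ 100×(226 − 251)/(128 − 251) = -2500/-123 = 20.33.
p = 20 reproduces all three channels after rounding.

20%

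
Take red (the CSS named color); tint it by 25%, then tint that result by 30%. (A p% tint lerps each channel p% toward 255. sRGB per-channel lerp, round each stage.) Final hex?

#FF7979

CSS red is rgb(255, 0, 0).
A 25% tint moves each channel 25% toward 255:
  R: 255 + 0 = 255 → 255
  G: 0 + 63.75 = 63.75 → 64
  B: 0 + 0.25×(255−0) = 0 + 63.75 = 63.75 → 64
After the tint: rgb(255, 64, 64) = #FF4040.
A 30% tint moves each channel 30% toward 255:
  R: 255 + 0.3×(255−255) = 255 + 0 = 255 → 255
  G: 64 + 0.3×(255−64) = 64 + 57.3 = 121.3 → 121
  B: 64 + 57.3 = 121.3 → 121
rgb(255, 121, 121) = #FF7979.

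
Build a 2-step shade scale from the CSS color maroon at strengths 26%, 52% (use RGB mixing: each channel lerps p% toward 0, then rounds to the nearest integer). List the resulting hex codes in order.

#5F0000, #3D0000

CSS maroon is rgb(128, 0, 0).
26%: (128 − 33.28 = 94.72→95, 0→0, 0→0) → #5F0000
52%: (128 − 66.56 = 61.44→61, 0→0, 0→0) → #3D0000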